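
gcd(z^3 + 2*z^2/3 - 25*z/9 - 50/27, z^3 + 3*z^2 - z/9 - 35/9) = z + 5/3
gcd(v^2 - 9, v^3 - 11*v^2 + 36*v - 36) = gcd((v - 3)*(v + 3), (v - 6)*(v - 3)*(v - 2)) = v - 3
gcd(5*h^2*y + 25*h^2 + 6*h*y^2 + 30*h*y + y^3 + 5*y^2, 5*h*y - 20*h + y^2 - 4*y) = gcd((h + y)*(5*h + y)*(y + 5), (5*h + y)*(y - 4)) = 5*h + y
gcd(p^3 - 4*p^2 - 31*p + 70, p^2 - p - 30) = p + 5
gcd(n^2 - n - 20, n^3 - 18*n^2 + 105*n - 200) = n - 5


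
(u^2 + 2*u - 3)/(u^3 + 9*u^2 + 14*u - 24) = (u + 3)/(u^2 + 10*u + 24)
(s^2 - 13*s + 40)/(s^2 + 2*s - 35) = (s - 8)/(s + 7)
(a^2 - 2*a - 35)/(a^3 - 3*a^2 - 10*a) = (-a^2 + 2*a + 35)/(a*(-a^2 + 3*a + 10))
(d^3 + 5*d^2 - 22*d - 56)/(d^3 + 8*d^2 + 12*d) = (d^2 + 3*d - 28)/(d*(d + 6))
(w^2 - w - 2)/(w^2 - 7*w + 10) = (w + 1)/(w - 5)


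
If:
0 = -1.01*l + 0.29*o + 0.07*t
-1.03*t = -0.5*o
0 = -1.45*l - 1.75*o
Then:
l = 0.00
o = 0.00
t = 0.00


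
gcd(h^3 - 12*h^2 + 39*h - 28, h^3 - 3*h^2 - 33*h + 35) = h^2 - 8*h + 7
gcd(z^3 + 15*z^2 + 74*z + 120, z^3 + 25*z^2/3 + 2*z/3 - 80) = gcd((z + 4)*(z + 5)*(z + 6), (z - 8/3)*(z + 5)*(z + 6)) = z^2 + 11*z + 30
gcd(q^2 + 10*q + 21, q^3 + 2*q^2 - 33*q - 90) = q + 3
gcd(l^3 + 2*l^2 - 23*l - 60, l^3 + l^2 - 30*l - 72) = l^2 + 7*l + 12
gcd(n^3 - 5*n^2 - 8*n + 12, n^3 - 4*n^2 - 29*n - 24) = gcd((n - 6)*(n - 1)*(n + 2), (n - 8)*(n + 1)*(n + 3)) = 1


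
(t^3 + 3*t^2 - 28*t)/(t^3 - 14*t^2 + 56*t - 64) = t*(t + 7)/(t^2 - 10*t + 16)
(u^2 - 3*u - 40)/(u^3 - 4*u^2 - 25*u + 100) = (u - 8)/(u^2 - 9*u + 20)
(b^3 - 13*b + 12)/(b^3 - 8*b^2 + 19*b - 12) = (b + 4)/(b - 4)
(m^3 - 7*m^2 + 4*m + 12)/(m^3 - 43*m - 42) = (m^2 - 8*m + 12)/(m^2 - m - 42)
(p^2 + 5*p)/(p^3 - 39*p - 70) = p/(p^2 - 5*p - 14)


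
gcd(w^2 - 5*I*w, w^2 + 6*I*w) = w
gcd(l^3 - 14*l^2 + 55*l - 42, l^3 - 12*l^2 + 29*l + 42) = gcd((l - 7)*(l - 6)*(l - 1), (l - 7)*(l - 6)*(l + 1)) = l^2 - 13*l + 42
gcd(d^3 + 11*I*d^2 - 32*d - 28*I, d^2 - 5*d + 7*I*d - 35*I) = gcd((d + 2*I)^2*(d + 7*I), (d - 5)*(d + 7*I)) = d + 7*I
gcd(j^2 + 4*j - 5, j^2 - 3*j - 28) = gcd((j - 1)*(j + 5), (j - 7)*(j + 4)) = 1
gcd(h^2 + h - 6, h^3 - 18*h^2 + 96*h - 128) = h - 2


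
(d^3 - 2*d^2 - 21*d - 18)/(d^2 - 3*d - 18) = d + 1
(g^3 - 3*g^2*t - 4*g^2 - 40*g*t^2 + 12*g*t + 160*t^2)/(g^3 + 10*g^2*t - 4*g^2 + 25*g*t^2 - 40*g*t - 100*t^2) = (g - 8*t)/(g + 5*t)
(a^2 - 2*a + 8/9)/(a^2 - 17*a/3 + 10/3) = (a - 4/3)/(a - 5)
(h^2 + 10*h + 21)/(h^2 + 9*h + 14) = (h + 3)/(h + 2)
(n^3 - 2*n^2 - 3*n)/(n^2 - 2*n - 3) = n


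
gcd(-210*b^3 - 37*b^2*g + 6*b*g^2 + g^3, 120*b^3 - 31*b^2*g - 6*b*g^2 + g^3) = 5*b + g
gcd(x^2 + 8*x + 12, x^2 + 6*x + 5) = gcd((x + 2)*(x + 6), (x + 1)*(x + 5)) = 1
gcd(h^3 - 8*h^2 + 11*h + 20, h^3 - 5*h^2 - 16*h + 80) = h^2 - 9*h + 20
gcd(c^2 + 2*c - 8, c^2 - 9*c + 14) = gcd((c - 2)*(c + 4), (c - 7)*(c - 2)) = c - 2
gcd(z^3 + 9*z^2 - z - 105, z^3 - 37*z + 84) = z^2 + 4*z - 21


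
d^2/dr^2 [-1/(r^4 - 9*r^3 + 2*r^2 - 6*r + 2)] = 2*((6*r^2 - 27*r + 2)*(r^4 - 9*r^3 + 2*r^2 - 6*r + 2) - (4*r^3 - 27*r^2 + 4*r - 6)^2)/(r^4 - 9*r^3 + 2*r^2 - 6*r + 2)^3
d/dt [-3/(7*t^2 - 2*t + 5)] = 6*(7*t - 1)/(7*t^2 - 2*t + 5)^2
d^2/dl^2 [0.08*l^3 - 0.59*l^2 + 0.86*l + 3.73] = 0.48*l - 1.18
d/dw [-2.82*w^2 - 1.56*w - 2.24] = -5.64*w - 1.56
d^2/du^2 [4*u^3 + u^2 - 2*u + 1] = 24*u + 2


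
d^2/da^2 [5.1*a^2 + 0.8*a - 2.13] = 10.2000000000000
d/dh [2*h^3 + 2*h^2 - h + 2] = 6*h^2 + 4*h - 1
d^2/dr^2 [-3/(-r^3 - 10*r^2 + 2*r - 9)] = 6*(-(3*r + 10)*(r^3 + 10*r^2 - 2*r + 9) + (3*r^2 + 20*r - 2)^2)/(r^3 + 10*r^2 - 2*r + 9)^3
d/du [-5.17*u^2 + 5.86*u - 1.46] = 5.86 - 10.34*u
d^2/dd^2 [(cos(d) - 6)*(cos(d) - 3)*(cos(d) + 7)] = 177*cos(d)/4 + 4*cos(2*d) - 9*cos(3*d)/4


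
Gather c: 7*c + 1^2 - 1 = 7*c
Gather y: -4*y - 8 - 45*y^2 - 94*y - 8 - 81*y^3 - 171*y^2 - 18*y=-81*y^3 - 216*y^2 - 116*y - 16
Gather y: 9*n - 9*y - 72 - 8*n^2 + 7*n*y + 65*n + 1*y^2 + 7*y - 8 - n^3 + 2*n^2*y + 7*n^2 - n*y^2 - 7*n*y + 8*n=-n^3 - n^2 + 82*n + y^2*(1 - n) + y*(2*n^2 - 2) - 80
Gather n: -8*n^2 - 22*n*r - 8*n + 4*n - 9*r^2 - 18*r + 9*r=-8*n^2 + n*(-22*r - 4) - 9*r^2 - 9*r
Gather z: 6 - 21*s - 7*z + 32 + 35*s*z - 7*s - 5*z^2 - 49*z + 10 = -28*s - 5*z^2 + z*(35*s - 56) + 48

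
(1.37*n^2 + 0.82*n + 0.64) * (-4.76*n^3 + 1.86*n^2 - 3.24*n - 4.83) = -6.5212*n^5 - 1.355*n^4 - 5.96*n^3 - 8.0835*n^2 - 6.0342*n - 3.0912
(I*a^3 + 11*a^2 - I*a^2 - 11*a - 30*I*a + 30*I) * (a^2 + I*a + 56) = I*a^5 + 10*a^4 - I*a^4 - 10*a^3 + 37*I*a^3 + 646*a^2 - 37*I*a^2 - 646*a - 1680*I*a + 1680*I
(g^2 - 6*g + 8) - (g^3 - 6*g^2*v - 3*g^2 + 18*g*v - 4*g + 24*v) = -g^3 + 6*g^2*v + 4*g^2 - 18*g*v - 2*g - 24*v + 8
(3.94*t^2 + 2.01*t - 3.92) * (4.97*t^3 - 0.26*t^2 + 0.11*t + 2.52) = 19.5818*t^5 + 8.9653*t^4 - 19.5716*t^3 + 11.1691*t^2 + 4.634*t - 9.8784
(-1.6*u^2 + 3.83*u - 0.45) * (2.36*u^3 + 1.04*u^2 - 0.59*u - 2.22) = -3.776*u^5 + 7.3748*u^4 + 3.8652*u^3 + 0.8243*u^2 - 8.2371*u + 0.999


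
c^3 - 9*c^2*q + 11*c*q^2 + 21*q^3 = (c - 7*q)*(c - 3*q)*(c + q)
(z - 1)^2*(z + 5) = z^3 + 3*z^2 - 9*z + 5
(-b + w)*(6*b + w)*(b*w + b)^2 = -6*b^4*w^2 - 12*b^4*w - 6*b^4 + 5*b^3*w^3 + 10*b^3*w^2 + 5*b^3*w + b^2*w^4 + 2*b^2*w^3 + b^2*w^2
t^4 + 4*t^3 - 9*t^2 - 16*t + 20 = (t - 2)*(t - 1)*(t + 2)*(t + 5)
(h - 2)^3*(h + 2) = h^4 - 4*h^3 + 16*h - 16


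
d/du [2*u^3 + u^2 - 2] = 2*u*(3*u + 1)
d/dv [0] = 0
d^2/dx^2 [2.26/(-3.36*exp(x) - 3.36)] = 0.672619047619047*(1 - exp(x))*exp(x)/(exp(x) + 1)^3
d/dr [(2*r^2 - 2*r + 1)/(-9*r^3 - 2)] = (18*r^4 - 36*r^3 + 27*r^2 - 8*r + 4)/(81*r^6 + 36*r^3 + 4)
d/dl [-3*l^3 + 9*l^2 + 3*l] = -9*l^2 + 18*l + 3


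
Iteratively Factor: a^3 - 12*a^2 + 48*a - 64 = (a - 4)*(a^2 - 8*a + 16) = (a - 4)^2*(a - 4)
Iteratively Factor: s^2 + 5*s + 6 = (s + 2)*(s + 3)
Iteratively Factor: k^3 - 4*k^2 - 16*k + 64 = (k - 4)*(k^2 - 16) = (k - 4)*(k + 4)*(k - 4)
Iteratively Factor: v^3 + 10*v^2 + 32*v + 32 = (v + 4)*(v^2 + 6*v + 8) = (v + 2)*(v + 4)*(v + 4)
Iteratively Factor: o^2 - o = (o - 1)*(o)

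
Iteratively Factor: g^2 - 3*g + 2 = (g - 2)*(g - 1)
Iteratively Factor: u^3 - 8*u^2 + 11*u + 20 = (u - 5)*(u^2 - 3*u - 4) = (u - 5)*(u + 1)*(u - 4)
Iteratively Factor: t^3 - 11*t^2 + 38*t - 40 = (t - 5)*(t^2 - 6*t + 8) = (t - 5)*(t - 4)*(t - 2)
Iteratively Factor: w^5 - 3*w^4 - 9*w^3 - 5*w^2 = (w + 1)*(w^4 - 4*w^3 - 5*w^2) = w*(w + 1)*(w^3 - 4*w^2 - 5*w) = w*(w - 5)*(w + 1)*(w^2 + w) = w^2*(w - 5)*(w + 1)*(w + 1)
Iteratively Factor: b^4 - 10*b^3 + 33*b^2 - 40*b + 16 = (b - 1)*(b^3 - 9*b^2 + 24*b - 16) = (b - 4)*(b - 1)*(b^2 - 5*b + 4) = (b - 4)^2*(b - 1)*(b - 1)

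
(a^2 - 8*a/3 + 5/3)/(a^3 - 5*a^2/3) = (a - 1)/a^2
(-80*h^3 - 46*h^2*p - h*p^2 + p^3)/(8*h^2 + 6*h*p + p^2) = (-40*h^2 - 3*h*p + p^2)/(4*h + p)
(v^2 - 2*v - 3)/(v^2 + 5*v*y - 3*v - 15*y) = (v + 1)/(v + 5*y)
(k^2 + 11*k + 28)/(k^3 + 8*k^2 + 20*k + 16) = (k + 7)/(k^2 + 4*k + 4)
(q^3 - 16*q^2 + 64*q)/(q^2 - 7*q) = (q^2 - 16*q + 64)/(q - 7)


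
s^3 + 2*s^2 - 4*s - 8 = (s - 2)*(s + 2)^2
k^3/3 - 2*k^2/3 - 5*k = k*(k/3 + 1)*(k - 5)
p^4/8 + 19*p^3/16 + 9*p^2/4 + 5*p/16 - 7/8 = (p/4 + 1/4)*(p/2 + 1)*(p - 1/2)*(p + 7)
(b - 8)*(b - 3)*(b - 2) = b^3 - 13*b^2 + 46*b - 48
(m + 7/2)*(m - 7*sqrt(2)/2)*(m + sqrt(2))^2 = m^4 - 3*sqrt(2)*m^3/2 + 7*m^3/2 - 12*m^2 - 21*sqrt(2)*m^2/4 - 42*m - 7*sqrt(2)*m - 49*sqrt(2)/2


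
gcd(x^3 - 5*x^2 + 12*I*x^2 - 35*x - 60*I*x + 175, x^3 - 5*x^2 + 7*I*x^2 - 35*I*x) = x^2 + x*(-5 + 7*I) - 35*I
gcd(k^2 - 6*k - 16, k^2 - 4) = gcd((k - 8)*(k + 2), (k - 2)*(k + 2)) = k + 2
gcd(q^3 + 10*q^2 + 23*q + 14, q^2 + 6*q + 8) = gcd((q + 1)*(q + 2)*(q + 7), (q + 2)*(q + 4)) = q + 2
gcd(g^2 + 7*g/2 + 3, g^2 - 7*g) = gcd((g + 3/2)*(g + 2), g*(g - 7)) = 1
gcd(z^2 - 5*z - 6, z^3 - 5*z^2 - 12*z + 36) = z - 6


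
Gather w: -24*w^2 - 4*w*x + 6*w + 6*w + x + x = -24*w^2 + w*(12 - 4*x) + 2*x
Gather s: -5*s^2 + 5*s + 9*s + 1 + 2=-5*s^2 + 14*s + 3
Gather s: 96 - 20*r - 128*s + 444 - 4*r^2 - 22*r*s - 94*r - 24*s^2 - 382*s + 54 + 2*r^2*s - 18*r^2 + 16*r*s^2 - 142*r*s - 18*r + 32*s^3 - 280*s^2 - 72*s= -22*r^2 - 132*r + 32*s^3 + s^2*(16*r - 304) + s*(2*r^2 - 164*r - 582) + 594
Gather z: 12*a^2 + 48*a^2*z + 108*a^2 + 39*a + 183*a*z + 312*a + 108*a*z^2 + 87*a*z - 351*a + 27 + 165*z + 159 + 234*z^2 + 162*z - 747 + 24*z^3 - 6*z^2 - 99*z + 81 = 120*a^2 + 24*z^3 + z^2*(108*a + 228) + z*(48*a^2 + 270*a + 228) - 480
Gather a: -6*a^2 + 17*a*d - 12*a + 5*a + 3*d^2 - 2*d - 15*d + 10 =-6*a^2 + a*(17*d - 7) + 3*d^2 - 17*d + 10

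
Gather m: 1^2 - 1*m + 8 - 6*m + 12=21 - 7*m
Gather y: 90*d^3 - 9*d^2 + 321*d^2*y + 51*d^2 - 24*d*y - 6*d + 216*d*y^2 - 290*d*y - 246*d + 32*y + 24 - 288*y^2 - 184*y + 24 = 90*d^3 + 42*d^2 - 252*d + y^2*(216*d - 288) + y*(321*d^2 - 314*d - 152) + 48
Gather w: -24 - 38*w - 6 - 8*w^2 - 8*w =-8*w^2 - 46*w - 30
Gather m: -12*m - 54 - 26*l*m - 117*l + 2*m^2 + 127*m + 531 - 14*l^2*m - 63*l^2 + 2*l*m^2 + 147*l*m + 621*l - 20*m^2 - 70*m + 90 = -63*l^2 + 504*l + m^2*(2*l - 18) + m*(-14*l^2 + 121*l + 45) + 567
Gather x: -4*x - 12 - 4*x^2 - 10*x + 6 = -4*x^2 - 14*x - 6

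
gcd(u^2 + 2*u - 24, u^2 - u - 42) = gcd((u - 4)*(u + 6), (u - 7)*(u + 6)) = u + 6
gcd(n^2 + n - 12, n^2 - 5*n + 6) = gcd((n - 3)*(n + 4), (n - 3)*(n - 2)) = n - 3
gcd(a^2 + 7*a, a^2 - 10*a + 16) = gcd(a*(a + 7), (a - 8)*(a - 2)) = 1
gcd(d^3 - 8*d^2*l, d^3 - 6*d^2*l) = d^2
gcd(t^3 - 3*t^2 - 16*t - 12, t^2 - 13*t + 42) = t - 6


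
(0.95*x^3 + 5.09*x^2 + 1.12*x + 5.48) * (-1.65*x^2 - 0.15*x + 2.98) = -1.5675*x^5 - 8.541*x^4 + 0.2195*x^3 + 5.9582*x^2 + 2.5156*x + 16.3304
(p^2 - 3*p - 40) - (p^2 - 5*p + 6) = 2*p - 46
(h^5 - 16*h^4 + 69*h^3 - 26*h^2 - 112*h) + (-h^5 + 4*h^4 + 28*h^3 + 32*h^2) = -12*h^4 + 97*h^3 + 6*h^2 - 112*h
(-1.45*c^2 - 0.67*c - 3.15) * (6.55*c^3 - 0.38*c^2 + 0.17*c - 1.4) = -9.4975*c^5 - 3.8375*c^4 - 20.6244*c^3 + 3.1131*c^2 + 0.4025*c + 4.41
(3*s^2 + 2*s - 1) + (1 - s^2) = 2*s^2 + 2*s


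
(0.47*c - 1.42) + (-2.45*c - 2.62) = -1.98*c - 4.04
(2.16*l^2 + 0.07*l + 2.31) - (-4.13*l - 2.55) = 2.16*l^2 + 4.2*l + 4.86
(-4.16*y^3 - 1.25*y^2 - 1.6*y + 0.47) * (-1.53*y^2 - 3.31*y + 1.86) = 6.3648*y^5 + 15.6821*y^4 - 1.1521*y^3 + 2.2519*y^2 - 4.5317*y + 0.8742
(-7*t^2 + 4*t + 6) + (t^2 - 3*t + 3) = -6*t^2 + t + 9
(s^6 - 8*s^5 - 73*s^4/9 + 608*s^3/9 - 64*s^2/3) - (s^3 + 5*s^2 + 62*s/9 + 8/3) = s^6 - 8*s^5 - 73*s^4/9 + 599*s^3/9 - 79*s^2/3 - 62*s/9 - 8/3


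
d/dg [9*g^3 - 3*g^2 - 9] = 3*g*(9*g - 2)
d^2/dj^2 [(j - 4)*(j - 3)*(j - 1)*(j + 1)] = 12*j^2 - 42*j + 22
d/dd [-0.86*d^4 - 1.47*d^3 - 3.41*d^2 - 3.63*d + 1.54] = -3.44*d^3 - 4.41*d^2 - 6.82*d - 3.63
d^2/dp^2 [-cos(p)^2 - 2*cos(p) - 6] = 2*cos(p) + 2*cos(2*p)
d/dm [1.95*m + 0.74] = 1.95000000000000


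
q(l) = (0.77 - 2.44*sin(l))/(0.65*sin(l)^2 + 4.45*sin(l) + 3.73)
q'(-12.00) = -0.27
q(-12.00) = -0.09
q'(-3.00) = 1.26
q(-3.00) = 0.36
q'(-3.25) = 0.70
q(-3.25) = 0.12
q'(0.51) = -0.30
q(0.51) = -0.07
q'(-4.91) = -0.03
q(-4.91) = -0.19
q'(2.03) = 0.08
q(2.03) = -0.17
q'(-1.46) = -429.36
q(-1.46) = -63.07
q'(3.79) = 5.52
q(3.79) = 1.75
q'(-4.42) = 0.05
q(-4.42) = -0.18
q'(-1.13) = -78.40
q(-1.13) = 12.56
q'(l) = (0.77 - 2.44*sin(l))*(-1.3*sin(l)*cos(l) - 4.45*cos(l))/(0.65*sin(l)^2 + 4.45*sin(l) + 3.73)^2 - 2.44*cos(l)/(0.65*sin(l)^2 + 4.45*sin(l) + 3.73)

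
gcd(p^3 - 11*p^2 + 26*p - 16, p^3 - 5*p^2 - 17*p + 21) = p - 1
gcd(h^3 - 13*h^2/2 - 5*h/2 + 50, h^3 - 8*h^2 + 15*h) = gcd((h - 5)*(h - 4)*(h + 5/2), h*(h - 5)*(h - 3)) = h - 5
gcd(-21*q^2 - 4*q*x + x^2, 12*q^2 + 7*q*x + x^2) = 3*q + x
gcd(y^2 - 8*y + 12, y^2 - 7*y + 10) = y - 2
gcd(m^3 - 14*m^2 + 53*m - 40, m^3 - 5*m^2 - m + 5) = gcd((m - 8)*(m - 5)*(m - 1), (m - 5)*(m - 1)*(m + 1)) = m^2 - 6*m + 5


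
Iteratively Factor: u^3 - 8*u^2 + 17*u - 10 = (u - 5)*(u^2 - 3*u + 2) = (u - 5)*(u - 1)*(u - 2)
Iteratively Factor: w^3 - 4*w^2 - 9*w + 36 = (w - 4)*(w^2 - 9) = (w - 4)*(w + 3)*(w - 3)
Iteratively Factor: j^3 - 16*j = (j + 4)*(j^2 - 4*j) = (j - 4)*(j + 4)*(j)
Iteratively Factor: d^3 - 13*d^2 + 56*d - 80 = (d - 4)*(d^2 - 9*d + 20) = (d - 5)*(d - 4)*(d - 4)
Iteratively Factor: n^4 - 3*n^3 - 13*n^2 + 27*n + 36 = (n + 3)*(n^3 - 6*n^2 + 5*n + 12) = (n - 3)*(n + 3)*(n^2 - 3*n - 4) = (n - 4)*(n - 3)*(n + 3)*(n + 1)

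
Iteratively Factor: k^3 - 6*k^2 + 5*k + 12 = (k - 4)*(k^2 - 2*k - 3) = (k - 4)*(k - 3)*(k + 1)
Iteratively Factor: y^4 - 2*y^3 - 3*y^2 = (y)*(y^3 - 2*y^2 - 3*y) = y*(y + 1)*(y^2 - 3*y) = y*(y - 3)*(y + 1)*(y)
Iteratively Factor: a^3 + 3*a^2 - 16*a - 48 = (a + 3)*(a^2 - 16) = (a + 3)*(a + 4)*(a - 4)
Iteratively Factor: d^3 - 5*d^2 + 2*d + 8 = (d + 1)*(d^2 - 6*d + 8) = (d - 4)*(d + 1)*(d - 2)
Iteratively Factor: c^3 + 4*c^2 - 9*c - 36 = (c + 3)*(c^2 + c - 12) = (c - 3)*(c + 3)*(c + 4)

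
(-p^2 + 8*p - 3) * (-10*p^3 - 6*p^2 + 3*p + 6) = 10*p^5 - 74*p^4 - 21*p^3 + 36*p^2 + 39*p - 18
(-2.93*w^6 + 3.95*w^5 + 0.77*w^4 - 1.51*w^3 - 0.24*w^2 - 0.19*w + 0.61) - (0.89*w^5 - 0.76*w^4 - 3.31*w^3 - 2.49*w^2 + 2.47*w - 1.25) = -2.93*w^6 + 3.06*w^5 + 1.53*w^4 + 1.8*w^3 + 2.25*w^2 - 2.66*w + 1.86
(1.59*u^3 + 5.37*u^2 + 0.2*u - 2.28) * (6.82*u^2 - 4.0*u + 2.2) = 10.8438*u^5 + 30.2634*u^4 - 16.618*u^3 - 4.5356*u^2 + 9.56*u - 5.016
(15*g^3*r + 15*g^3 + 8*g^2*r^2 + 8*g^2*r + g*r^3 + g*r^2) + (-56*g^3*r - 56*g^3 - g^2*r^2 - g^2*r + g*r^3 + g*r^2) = -41*g^3*r - 41*g^3 + 7*g^2*r^2 + 7*g^2*r + 2*g*r^3 + 2*g*r^2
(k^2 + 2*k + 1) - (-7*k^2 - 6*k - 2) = 8*k^2 + 8*k + 3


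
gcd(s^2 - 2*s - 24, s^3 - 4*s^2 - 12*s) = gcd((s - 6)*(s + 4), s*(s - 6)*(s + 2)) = s - 6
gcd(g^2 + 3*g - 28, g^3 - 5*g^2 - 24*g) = 1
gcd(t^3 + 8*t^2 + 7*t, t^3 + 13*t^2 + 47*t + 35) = t^2 + 8*t + 7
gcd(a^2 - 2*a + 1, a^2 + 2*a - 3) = a - 1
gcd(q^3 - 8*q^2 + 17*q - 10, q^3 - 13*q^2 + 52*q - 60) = q^2 - 7*q + 10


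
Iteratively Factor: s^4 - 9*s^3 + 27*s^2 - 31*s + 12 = (s - 1)*(s^3 - 8*s^2 + 19*s - 12) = (s - 3)*(s - 1)*(s^2 - 5*s + 4) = (s - 3)*(s - 1)^2*(s - 4)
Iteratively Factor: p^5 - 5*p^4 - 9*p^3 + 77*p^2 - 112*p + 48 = (p - 4)*(p^4 - p^3 - 13*p^2 + 25*p - 12) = (p - 4)*(p - 1)*(p^3 - 13*p + 12) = (p - 4)*(p - 1)^2*(p^2 + p - 12) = (p - 4)*(p - 1)^2*(p + 4)*(p - 3)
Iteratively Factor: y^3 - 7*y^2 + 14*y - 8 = (y - 4)*(y^2 - 3*y + 2) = (y - 4)*(y - 1)*(y - 2)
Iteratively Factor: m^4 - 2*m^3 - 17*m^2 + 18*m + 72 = (m - 3)*(m^3 + m^2 - 14*m - 24) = (m - 3)*(m + 2)*(m^2 - m - 12) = (m - 3)*(m + 2)*(m + 3)*(m - 4)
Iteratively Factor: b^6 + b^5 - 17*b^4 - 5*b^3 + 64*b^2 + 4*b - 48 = (b + 1)*(b^5 - 17*b^3 + 12*b^2 + 52*b - 48) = (b - 2)*(b + 1)*(b^4 + 2*b^3 - 13*b^2 - 14*b + 24) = (b - 2)*(b + 1)*(b + 4)*(b^3 - 2*b^2 - 5*b + 6) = (b - 2)*(b - 1)*(b + 1)*(b + 4)*(b^2 - b - 6) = (b - 3)*(b - 2)*(b - 1)*(b + 1)*(b + 4)*(b + 2)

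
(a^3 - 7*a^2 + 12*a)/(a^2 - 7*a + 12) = a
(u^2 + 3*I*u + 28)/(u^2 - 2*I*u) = (u^2 + 3*I*u + 28)/(u*(u - 2*I))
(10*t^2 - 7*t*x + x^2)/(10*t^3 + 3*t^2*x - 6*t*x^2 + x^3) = 1/(t + x)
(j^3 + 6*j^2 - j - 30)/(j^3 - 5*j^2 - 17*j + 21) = (j^2 + 3*j - 10)/(j^2 - 8*j + 7)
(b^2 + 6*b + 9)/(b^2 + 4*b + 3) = (b + 3)/(b + 1)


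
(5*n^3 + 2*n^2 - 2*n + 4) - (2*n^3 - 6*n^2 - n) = 3*n^3 + 8*n^2 - n + 4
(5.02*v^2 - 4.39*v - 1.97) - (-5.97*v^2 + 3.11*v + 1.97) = 10.99*v^2 - 7.5*v - 3.94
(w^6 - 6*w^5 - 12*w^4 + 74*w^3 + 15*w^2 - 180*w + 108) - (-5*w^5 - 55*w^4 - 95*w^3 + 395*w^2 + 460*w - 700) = w^6 - w^5 + 43*w^4 + 169*w^3 - 380*w^2 - 640*w + 808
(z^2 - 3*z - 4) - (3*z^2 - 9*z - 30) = -2*z^2 + 6*z + 26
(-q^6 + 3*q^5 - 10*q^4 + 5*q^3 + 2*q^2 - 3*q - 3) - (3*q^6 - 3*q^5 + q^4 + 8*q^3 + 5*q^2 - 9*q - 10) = -4*q^6 + 6*q^5 - 11*q^4 - 3*q^3 - 3*q^2 + 6*q + 7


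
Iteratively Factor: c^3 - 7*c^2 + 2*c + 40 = (c - 4)*(c^2 - 3*c - 10) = (c - 4)*(c + 2)*(c - 5)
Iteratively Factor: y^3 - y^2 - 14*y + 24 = (y + 4)*(y^2 - 5*y + 6) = (y - 2)*(y + 4)*(y - 3)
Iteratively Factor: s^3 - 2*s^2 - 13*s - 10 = (s - 5)*(s^2 + 3*s + 2) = (s - 5)*(s + 1)*(s + 2)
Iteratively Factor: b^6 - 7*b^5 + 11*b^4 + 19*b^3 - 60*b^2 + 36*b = (b - 3)*(b^5 - 4*b^4 - b^3 + 16*b^2 - 12*b) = (b - 3)*(b - 1)*(b^4 - 3*b^3 - 4*b^2 + 12*b) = (b - 3)*(b - 2)*(b - 1)*(b^3 - b^2 - 6*b) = (b - 3)^2*(b - 2)*(b - 1)*(b^2 + 2*b) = b*(b - 3)^2*(b - 2)*(b - 1)*(b + 2)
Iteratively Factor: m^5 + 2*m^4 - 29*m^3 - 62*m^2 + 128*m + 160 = (m + 4)*(m^4 - 2*m^3 - 21*m^2 + 22*m + 40) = (m + 4)^2*(m^3 - 6*m^2 + 3*m + 10) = (m - 5)*(m + 4)^2*(m^2 - m - 2) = (m - 5)*(m + 1)*(m + 4)^2*(m - 2)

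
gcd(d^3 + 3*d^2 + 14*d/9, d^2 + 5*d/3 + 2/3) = d + 2/3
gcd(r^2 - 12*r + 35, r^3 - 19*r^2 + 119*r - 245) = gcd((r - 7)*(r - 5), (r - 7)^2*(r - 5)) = r^2 - 12*r + 35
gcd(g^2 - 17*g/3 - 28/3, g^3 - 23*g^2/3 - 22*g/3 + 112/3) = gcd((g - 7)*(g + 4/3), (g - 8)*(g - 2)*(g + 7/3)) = 1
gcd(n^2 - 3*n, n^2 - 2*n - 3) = n - 3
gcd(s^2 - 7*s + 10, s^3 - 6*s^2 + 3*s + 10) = s^2 - 7*s + 10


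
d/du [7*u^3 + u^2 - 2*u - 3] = 21*u^2 + 2*u - 2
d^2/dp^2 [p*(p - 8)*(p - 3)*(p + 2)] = 12*p^2 - 54*p + 4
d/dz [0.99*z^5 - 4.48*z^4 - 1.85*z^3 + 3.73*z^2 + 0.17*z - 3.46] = 4.95*z^4 - 17.92*z^3 - 5.55*z^2 + 7.46*z + 0.17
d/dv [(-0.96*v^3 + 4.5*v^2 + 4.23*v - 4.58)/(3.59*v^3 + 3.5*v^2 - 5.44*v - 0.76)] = (-19.515*v^4 - 19.9266*v^3 + 12.2304*v^2 + 25.22*v - 28.13)/(12.8881*v^6 + 25.13*v^5 - 26.8092*v^4 - 43.5368*v^3 + 24.2736*v^2 + 8.2688*v + 0.5776)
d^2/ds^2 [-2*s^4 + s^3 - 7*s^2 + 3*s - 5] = -24*s^2 + 6*s - 14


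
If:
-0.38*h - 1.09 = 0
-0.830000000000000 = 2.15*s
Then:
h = -2.87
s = -0.39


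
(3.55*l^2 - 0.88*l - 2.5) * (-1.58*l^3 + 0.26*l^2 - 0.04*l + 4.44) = -5.609*l^5 + 2.3134*l^4 + 3.5792*l^3 + 15.1472*l^2 - 3.8072*l - 11.1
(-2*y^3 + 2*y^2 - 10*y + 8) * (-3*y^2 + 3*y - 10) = 6*y^5 - 12*y^4 + 56*y^3 - 74*y^2 + 124*y - 80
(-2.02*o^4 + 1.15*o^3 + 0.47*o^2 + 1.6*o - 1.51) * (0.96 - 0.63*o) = 1.2726*o^5 - 2.6637*o^4 + 0.8079*o^3 - 0.5568*o^2 + 2.4873*o - 1.4496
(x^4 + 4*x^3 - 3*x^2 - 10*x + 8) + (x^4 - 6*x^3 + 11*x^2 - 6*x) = 2*x^4 - 2*x^3 + 8*x^2 - 16*x + 8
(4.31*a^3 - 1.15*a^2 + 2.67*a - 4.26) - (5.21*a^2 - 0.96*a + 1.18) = 4.31*a^3 - 6.36*a^2 + 3.63*a - 5.44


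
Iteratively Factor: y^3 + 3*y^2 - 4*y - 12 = (y + 2)*(y^2 + y - 6) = (y - 2)*(y + 2)*(y + 3)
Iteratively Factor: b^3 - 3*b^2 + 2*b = (b - 2)*(b^2 - b) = (b - 2)*(b - 1)*(b)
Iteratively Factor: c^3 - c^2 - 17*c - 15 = (c + 3)*(c^2 - 4*c - 5) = (c + 1)*(c + 3)*(c - 5)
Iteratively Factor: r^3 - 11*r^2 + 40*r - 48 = (r - 4)*(r^2 - 7*r + 12) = (r - 4)^2*(r - 3)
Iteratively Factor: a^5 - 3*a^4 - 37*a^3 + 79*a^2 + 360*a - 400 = (a + 4)*(a^4 - 7*a^3 - 9*a^2 + 115*a - 100) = (a - 1)*(a + 4)*(a^3 - 6*a^2 - 15*a + 100) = (a - 5)*(a - 1)*(a + 4)*(a^2 - a - 20) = (a - 5)^2*(a - 1)*(a + 4)*(a + 4)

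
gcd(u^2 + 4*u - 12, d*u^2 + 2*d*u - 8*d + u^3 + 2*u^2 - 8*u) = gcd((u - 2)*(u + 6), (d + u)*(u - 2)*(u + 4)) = u - 2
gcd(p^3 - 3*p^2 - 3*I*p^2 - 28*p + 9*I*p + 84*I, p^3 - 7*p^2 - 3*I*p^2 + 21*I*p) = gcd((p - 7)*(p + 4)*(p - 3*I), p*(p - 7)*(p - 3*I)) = p^2 + p*(-7 - 3*I) + 21*I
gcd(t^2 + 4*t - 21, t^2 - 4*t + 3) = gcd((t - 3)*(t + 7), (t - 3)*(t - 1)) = t - 3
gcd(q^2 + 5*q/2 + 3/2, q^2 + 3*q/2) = q + 3/2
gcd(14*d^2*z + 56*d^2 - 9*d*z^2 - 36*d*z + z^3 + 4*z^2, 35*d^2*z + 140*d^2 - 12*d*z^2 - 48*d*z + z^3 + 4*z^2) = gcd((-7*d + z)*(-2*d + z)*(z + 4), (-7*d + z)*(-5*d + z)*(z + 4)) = -7*d*z - 28*d + z^2 + 4*z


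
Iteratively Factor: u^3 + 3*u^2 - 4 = (u + 2)*(u^2 + u - 2) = (u - 1)*(u + 2)*(u + 2)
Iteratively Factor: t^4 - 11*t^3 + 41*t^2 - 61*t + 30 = (t - 2)*(t^3 - 9*t^2 + 23*t - 15) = (t - 3)*(t - 2)*(t^2 - 6*t + 5) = (t - 3)*(t - 2)*(t - 1)*(t - 5)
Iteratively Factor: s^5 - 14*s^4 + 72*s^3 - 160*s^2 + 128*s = (s - 4)*(s^4 - 10*s^3 + 32*s^2 - 32*s) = s*(s - 4)*(s^3 - 10*s^2 + 32*s - 32) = s*(s - 4)*(s - 2)*(s^2 - 8*s + 16) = s*(s - 4)^2*(s - 2)*(s - 4)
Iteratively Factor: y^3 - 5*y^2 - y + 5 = (y - 5)*(y^2 - 1) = (y - 5)*(y - 1)*(y + 1)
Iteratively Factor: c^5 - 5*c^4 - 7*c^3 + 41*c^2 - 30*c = (c)*(c^4 - 5*c^3 - 7*c^2 + 41*c - 30) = c*(c - 2)*(c^3 - 3*c^2 - 13*c + 15) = c*(c - 5)*(c - 2)*(c^2 + 2*c - 3) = c*(c - 5)*(c - 2)*(c - 1)*(c + 3)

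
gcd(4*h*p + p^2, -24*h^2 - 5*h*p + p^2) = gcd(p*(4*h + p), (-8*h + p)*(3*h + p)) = 1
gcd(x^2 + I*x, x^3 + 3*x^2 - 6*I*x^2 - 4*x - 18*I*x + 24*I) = 1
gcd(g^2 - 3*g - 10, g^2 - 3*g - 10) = g^2 - 3*g - 10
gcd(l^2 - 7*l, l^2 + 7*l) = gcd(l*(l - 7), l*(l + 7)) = l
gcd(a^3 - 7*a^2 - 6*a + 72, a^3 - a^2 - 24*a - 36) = a^2 - 3*a - 18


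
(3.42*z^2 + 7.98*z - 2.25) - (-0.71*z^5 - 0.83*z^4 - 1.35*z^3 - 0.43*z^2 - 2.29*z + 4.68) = 0.71*z^5 + 0.83*z^4 + 1.35*z^3 + 3.85*z^2 + 10.27*z - 6.93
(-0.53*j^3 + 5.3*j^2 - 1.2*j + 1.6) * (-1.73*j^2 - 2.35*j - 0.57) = 0.9169*j^5 - 7.9235*j^4 - 10.0769*j^3 - 2.969*j^2 - 3.076*j - 0.912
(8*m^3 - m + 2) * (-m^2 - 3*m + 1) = -8*m^5 - 24*m^4 + 9*m^3 + m^2 - 7*m + 2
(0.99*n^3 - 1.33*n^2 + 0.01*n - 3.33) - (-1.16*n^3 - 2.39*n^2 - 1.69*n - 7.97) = 2.15*n^3 + 1.06*n^2 + 1.7*n + 4.64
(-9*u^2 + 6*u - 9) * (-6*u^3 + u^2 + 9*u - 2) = 54*u^5 - 45*u^4 - 21*u^3 + 63*u^2 - 93*u + 18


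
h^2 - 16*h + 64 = (h - 8)^2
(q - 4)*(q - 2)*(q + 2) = q^3 - 4*q^2 - 4*q + 16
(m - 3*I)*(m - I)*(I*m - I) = I*m^3 + 4*m^2 - I*m^2 - 4*m - 3*I*m + 3*I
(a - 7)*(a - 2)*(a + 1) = a^3 - 8*a^2 + 5*a + 14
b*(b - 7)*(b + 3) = b^3 - 4*b^2 - 21*b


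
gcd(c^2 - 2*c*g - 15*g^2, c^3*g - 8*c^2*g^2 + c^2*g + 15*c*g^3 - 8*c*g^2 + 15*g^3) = c - 5*g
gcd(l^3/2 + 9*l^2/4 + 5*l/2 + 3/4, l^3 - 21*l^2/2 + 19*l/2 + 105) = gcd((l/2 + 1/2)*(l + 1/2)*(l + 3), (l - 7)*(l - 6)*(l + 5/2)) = 1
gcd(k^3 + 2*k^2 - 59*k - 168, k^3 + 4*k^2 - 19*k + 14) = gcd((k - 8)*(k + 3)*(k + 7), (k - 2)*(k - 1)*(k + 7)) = k + 7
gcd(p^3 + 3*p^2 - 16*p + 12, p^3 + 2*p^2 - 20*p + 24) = p^2 + 4*p - 12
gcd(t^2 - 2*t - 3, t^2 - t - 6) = t - 3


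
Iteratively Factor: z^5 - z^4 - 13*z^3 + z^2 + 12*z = (z + 3)*(z^4 - 4*z^3 - z^2 + 4*z) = z*(z + 3)*(z^3 - 4*z^2 - z + 4) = z*(z + 1)*(z + 3)*(z^2 - 5*z + 4) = z*(z - 1)*(z + 1)*(z + 3)*(z - 4)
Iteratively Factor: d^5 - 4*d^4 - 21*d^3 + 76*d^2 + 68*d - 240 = (d - 3)*(d^4 - d^3 - 24*d^2 + 4*d + 80) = (d - 3)*(d - 2)*(d^3 + d^2 - 22*d - 40) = (d - 3)*(d - 2)*(d + 2)*(d^2 - d - 20) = (d - 5)*(d - 3)*(d - 2)*(d + 2)*(d + 4)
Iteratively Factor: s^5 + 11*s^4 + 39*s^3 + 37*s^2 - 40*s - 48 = (s - 1)*(s^4 + 12*s^3 + 51*s^2 + 88*s + 48) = (s - 1)*(s + 1)*(s^3 + 11*s^2 + 40*s + 48) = (s - 1)*(s + 1)*(s + 4)*(s^2 + 7*s + 12) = (s - 1)*(s + 1)*(s + 4)^2*(s + 3)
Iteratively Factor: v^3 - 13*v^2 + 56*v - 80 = (v - 4)*(v^2 - 9*v + 20) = (v - 4)^2*(v - 5)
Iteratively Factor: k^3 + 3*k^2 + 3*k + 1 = (k + 1)*(k^2 + 2*k + 1) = (k + 1)^2*(k + 1)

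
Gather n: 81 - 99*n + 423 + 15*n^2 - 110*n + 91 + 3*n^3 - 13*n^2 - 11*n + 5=3*n^3 + 2*n^2 - 220*n + 600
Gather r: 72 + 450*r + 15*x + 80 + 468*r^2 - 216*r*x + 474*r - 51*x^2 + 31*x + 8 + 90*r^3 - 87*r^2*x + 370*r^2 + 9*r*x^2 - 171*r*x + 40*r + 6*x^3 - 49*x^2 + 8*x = 90*r^3 + r^2*(838 - 87*x) + r*(9*x^2 - 387*x + 964) + 6*x^3 - 100*x^2 + 54*x + 160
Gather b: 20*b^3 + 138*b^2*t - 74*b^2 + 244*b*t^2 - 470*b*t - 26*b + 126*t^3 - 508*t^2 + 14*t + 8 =20*b^3 + b^2*(138*t - 74) + b*(244*t^2 - 470*t - 26) + 126*t^3 - 508*t^2 + 14*t + 8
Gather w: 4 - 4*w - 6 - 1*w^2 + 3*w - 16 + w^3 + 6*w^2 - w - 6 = w^3 + 5*w^2 - 2*w - 24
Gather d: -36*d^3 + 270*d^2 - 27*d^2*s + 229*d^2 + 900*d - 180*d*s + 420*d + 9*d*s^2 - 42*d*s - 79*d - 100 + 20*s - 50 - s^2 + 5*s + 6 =-36*d^3 + d^2*(499 - 27*s) + d*(9*s^2 - 222*s + 1241) - s^2 + 25*s - 144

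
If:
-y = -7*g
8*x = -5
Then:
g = y/7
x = -5/8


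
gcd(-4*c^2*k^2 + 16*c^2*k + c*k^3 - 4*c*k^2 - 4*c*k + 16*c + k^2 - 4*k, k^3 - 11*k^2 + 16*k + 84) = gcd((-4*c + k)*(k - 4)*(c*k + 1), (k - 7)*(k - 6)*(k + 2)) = 1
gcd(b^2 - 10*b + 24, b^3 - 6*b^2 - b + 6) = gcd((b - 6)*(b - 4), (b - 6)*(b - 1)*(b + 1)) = b - 6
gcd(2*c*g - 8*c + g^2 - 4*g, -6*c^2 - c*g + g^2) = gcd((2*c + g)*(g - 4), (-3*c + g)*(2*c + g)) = 2*c + g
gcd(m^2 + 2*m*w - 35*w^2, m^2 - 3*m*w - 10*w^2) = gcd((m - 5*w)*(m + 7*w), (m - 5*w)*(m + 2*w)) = -m + 5*w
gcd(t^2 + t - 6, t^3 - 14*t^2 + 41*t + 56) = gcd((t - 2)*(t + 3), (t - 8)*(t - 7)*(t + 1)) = 1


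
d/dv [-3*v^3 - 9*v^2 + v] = -9*v^2 - 18*v + 1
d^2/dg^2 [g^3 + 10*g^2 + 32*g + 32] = 6*g + 20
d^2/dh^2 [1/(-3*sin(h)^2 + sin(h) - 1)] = (36*sin(h)^4 - 9*sin(h)^3 - 65*sin(h)^2 + 19*sin(h) + 4)/(3*sin(h)^2 - sin(h) + 1)^3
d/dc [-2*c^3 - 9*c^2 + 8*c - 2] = -6*c^2 - 18*c + 8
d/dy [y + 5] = 1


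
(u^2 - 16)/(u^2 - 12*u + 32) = (u + 4)/(u - 8)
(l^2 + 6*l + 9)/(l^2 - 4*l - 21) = (l + 3)/(l - 7)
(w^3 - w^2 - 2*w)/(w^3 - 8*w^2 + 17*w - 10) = w*(w + 1)/(w^2 - 6*w + 5)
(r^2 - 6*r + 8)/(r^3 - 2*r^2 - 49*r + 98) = (r - 4)/(r^2 - 49)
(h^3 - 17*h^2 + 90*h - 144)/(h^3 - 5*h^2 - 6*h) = (h^2 - 11*h + 24)/(h*(h + 1))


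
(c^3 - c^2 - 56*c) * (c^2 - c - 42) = c^5 - 2*c^4 - 97*c^3 + 98*c^2 + 2352*c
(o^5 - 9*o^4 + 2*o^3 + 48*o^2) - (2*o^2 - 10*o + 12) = o^5 - 9*o^4 + 2*o^3 + 46*o^2 + 10*o - 12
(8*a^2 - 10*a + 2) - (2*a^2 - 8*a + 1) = 6*a^2 - 2*a + 1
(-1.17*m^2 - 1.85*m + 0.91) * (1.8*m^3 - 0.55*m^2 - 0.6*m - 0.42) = -2.106*m^5 - 2.6865*m^4 + 3.3575*m^3 + 1.1009*m^2 + 0.231*m - 0.3822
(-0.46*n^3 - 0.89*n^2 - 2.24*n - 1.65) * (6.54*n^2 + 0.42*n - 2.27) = -3.0084*n^5 - 6.0138*n^4 - 13.9792*n^3 - 9.7115*n^2 + 4.3918*n + 3.7455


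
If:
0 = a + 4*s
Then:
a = -4*s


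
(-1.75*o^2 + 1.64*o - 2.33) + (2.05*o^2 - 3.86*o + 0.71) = 0.3*o^2 - 2.22*o - 1.62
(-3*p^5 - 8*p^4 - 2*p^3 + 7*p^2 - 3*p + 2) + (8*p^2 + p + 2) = -3*p^5 - 8*p^4 - 2*p^3 + 15*p^2 - 2*p + 4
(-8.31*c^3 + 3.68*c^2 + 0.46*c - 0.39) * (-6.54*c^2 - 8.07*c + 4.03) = 54.3474*c^5 + 42.9945*c^4 - 66.1953*c^3 + 13.6688*c^2 + 5.0011*c - 1.5717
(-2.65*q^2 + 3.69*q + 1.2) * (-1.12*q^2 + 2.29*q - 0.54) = 2.968*q^4 - 10.2013*q^3 + 8.5371*q^2 + 0.7554*q - 0.648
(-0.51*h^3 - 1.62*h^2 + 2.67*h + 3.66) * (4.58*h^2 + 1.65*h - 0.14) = -2.3358*h^5 - 8.2611*h^4 + 9.627*h^3 + 21.3951*h^2 + 5.6652*h - 0.5124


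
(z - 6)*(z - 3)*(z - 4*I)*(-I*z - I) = -I*z^4 - 4*z^3 + 8*I*z^3 + 32*z^2 - 9*I*z^2 - 36*z - 18*I*z - 72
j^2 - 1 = (j - 1)*(j + 1)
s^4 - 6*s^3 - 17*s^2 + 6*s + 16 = (s - 8)*(s - 1)*(s + 1)*(s + 2)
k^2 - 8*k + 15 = (k - 5)*(k - 3)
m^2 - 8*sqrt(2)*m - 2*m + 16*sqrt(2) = (m - 2)*(m - 8*sqrt(2))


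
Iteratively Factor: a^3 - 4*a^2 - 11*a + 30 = (a - 5)*(a^2 + a - 6) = (a - 5)*(a + 3)*(a - 2)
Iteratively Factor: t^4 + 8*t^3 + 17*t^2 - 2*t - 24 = (t + 2)*(t^3 + 6*t^2 + 5*t - 12) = (t - 1)*(t + 2)*(t^2 + 7*t + 12) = (t - 1)*(t + 2)*(t + 3)*(t + 4)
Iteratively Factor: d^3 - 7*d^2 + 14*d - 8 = (d - 1)*(d^2 - 6*d + 8) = (d - 2)*(d - 1)*(d - 4)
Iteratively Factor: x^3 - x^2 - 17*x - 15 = (x + 1)*(x^2 - 2*x - 15) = (x + 1)*(x + 3)*(x - 5)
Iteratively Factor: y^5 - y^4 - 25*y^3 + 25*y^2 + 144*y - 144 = (y - 1)*(y^4 - 25*y^2 + 144) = (y - 4)*(y - 1)*(y^3 + 4*y^2 - 9*y - 36) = (y - 4)*(y - 1)*(y + 3)*(y^2 + y - 12) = (y - 4)*(y - 1)*(y + 3)*(y + 4)*(y - 3)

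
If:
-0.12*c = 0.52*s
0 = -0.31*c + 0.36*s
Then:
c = 0.00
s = 0.00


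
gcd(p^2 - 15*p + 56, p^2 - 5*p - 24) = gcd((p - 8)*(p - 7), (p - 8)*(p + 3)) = p - 8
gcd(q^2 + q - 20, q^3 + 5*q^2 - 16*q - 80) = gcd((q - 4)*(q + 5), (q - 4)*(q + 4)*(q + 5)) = q^2 + q - 20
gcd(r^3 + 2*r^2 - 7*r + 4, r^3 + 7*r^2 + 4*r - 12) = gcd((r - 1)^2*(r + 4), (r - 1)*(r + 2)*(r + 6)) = r - 1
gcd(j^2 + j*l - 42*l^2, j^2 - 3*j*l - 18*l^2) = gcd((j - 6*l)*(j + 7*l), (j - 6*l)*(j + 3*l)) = j - 6*l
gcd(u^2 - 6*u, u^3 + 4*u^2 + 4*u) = u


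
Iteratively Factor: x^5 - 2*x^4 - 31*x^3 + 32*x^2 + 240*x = (x + 3)*(x^4 - 5*x^3 - 16*x^2 + 80*x) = x*(x + 3)*(x^3 - 5*x^2 - 16*x + 80) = x*(x - 4)*(x + 3)*(x^2 - x - 20) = x*(x - 4)*(x + 3)*(x + 4)*(x - 5)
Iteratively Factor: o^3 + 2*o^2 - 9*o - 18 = (o + 3)*(o^2 - o - 6) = (o - 3)*(o + 3)*(o + 2)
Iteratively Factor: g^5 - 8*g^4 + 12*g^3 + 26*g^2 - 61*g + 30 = (g - 1)*(g^4 - 7*g^3 + 5*g^2 + 31*g - 30) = (g - 5)*(g - 1)*(g^3 - 2*g^2 - 5*g + 6) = (g - 5)*(g - 3)*(g - 1)*(g^2 + g - 2) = (g - 5)*(g - 3)*(g - 1)*(g + 2)*(g - 1)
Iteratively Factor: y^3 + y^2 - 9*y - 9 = (y - 3)*(y^2 + 4*y + 3) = (y - 3)*(y + 3)*(y + 1)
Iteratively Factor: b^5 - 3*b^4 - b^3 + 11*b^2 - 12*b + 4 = (b - 2)*(b^4 - b^3 - 3*b^2 + 5*b - 2) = (b - 2)*(b - 1)*(b^3 - 3*b + 2) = (b - 2)*(b - 1)*(b + 2)*(b^2 - 2*b + 1) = (b - 2)*(b - 1)^2*(b + 2)*(b - 1)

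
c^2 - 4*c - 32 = (c - 8)*(c + 4)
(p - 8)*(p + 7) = p^2 - p - 56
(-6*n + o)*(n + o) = -6*n^2 - 5*n*o + o^2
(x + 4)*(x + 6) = x^2 + 10*x + 24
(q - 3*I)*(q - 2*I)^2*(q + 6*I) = q^4 - I*q^3 + 26*q^2 - 84*I*q - 72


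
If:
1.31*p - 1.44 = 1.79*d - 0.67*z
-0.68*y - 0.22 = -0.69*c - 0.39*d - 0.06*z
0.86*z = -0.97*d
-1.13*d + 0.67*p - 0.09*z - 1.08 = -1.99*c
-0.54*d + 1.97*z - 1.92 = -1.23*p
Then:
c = 0.38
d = -1.53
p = -1.87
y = -0.66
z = 1.72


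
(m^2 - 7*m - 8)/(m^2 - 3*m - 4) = (m - 8)/(m - 4)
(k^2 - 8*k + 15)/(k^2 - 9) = (k - 5)/(k + 3)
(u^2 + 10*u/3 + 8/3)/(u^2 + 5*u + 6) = (u + 4/3)/(u + 3)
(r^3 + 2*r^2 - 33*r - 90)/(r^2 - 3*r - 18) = r + 5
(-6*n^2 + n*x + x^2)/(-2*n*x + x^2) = (3*n + x)/x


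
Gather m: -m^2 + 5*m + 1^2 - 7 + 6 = -m^2 + 5*m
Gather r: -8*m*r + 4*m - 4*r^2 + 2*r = 4*m - 4*r^2 + r*(2 - 8*m)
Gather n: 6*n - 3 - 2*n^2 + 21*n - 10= -2*n^2 + 27*n - 13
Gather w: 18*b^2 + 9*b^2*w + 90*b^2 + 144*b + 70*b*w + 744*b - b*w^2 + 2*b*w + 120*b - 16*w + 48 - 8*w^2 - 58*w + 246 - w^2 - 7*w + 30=108*b^2 + 1008*b + w^2*(-b - 9) + w*(9*b^2 + 72*b - 81) + 324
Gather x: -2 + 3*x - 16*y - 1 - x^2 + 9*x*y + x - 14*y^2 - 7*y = -x^2 + x*(9*y + 4) - 14*y^2 - 23*y - 3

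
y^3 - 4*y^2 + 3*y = y*(y - 3)*(y - 1)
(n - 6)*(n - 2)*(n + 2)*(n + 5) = n^4 - n^3 - 34*n^2 + 4*n + 120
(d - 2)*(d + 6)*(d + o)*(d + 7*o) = d^4 + 8*d^3*o + 4*d^3 + 7*d^2*o^2 + 32*d^2*o - 12*d^2 + 28*d*o^2 - 96*d*o - 84*o^2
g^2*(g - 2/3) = g^3 - 2*g^2/3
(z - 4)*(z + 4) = z^2 - 16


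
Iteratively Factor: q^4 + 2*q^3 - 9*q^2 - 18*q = (q - 3)*(q^3 + 5*q^2 + 6*q) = q*(q - 3)*(q^2 + 5*q + 6) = q*(q - 3)*(q + 3)*(q + 2)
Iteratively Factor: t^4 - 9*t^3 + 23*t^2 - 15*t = (t - 3)*(t^3 - 6*t^2 + 5*t) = (t - 3)*(t - 1)*(t^2 - 5*t) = t*(t - 3)*(t - 1)*(t - 5)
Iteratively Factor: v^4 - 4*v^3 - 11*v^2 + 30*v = (v - 5)*(v^3 + v^2 - 6*v) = (v - 5)*(v + 3)*(v^2 - 2*v) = v*(v - 5)*(v + 3)*(v - 2)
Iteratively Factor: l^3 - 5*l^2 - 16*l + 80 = (l + 4)*(l^2 - 9*l + 20) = (l - 5)*(l + 4)*(l - 4)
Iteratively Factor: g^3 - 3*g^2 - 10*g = (g - 5)*(g^2 + 2*g) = (g - 5)*(g + 2)*(g)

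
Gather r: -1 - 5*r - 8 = -5*r - 9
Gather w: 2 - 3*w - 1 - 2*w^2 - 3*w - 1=-2*w^2 - 6*w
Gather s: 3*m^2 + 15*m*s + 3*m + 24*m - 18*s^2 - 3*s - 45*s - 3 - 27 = 3*m^2 + 27*m - 18*s^2 + s*(15*m - 48) - 30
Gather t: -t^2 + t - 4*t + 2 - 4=-t^2 - 3*t - 2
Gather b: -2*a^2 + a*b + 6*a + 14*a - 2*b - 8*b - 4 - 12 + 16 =-2*a^2 + 20*a + b*(a - 10)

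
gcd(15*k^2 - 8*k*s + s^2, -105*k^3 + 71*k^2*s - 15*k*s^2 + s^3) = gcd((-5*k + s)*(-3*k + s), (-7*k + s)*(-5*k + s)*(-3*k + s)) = 15*k^2 - 8*k*s + s^2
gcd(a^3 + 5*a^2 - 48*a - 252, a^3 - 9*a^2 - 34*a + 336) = a^2 - a - 42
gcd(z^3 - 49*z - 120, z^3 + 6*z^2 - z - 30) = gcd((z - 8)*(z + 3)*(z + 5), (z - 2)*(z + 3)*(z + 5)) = z^2 + 8*z + 15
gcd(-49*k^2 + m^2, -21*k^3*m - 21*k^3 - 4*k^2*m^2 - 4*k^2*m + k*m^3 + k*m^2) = 7*k - m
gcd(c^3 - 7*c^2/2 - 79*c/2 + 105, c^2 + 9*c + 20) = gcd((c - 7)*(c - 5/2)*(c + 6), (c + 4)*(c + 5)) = 1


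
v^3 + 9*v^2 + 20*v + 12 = (v + 1)*(v + 2)*(v + 6)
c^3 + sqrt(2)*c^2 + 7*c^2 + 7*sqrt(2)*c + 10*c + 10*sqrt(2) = (c + 2)*(c + 5)*(c + sqrt(2))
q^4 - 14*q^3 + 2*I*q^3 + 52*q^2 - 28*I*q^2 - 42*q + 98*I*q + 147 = (q - 7)^2*(q - I)*(q + 3*I)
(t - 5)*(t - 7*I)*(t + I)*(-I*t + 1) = -I*t^4 - 5*t^3 + 5*I*t^3 + 25*t^2 - 13*I*t^2 + 7*t + 65*I*t - 35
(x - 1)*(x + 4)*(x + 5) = x^3 + 8*x^2 + 11*x - 20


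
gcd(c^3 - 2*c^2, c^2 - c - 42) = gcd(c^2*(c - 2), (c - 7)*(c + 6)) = 1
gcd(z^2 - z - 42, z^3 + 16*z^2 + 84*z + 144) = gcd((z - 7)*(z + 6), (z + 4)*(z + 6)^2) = z + 6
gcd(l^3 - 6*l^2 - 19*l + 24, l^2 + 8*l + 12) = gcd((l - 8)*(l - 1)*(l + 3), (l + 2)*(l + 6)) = 1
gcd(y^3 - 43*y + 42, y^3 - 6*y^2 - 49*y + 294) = y^2 + y - 42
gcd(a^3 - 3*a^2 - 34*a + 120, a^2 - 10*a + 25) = a - 5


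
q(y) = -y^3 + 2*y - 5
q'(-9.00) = -241.00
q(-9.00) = 706.00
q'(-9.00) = -241.00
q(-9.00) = 706.00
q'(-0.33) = 1.67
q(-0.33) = -5.62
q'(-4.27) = -52.70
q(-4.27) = 64.31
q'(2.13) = -11.61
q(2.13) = -10.40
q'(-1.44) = -4.22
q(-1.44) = -4.89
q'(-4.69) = -63.99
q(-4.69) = 88.78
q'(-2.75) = -20.69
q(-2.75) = 10.30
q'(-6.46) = -123.19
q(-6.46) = 251.67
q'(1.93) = -9.17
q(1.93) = -8.33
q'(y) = 2 - 3*y^2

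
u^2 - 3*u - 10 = (u - 5)*(u + 2)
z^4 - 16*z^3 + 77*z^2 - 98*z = z*(z - 7)^2*(z - 2)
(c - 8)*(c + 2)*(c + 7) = c^3 + c^2 - 58*c - 112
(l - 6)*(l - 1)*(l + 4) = l^3 - 3*l^2 - 22*l + 24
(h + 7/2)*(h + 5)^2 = h^3 + 27*h^2/2 + 60*h + 175/2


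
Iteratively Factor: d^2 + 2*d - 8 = (d - 2)*(d + 4)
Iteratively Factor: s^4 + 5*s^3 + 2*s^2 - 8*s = (s + 2)*(s^3 + 3*s^2 - 4*s) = (s + 2)*(s + 4)*(s^2 - s) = s*(s + 2)*(s + 4)*(s - 1)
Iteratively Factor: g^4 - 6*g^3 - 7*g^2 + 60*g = (g - 5)*(g^3 - g^2 - 12*g) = g*(g - 5)*(g^2 - g - 12) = g*(g - 5)*(g + 3)*(g - 4)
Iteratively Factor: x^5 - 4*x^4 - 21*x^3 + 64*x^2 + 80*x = (x)*(x^4 - 4*x^3 - 21*x^2 + 64*x + 80) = x*(x - 4)*(x^3 - 21*x - 20) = x*(x - 5)*(x - 4)*(x^2 + 5*x + 4) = x*(x - 5)*(x - 4)*(x + 1)*(x + 4)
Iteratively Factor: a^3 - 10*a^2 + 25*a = (a)*(a^2 - 10*a + 25) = a*(a - 5)*(a - 5)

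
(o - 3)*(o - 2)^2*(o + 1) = o^4 - 6*o^3 + 9*o^2 + 4*o - 12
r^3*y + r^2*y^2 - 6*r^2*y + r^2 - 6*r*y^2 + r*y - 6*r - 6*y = (r - 6)*(r + y)*(r*y + 1)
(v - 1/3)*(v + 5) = v^2 + 14*v/3 - 5/3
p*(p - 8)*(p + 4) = p^3 - 4*p^2 - 32*p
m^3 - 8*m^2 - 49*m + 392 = (m - 8)*(m - 7)*(m + 7)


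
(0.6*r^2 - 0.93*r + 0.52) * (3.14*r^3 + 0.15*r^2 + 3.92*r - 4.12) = 1.884*r^5 - 2.8302*r^4 + 3.8453*r^3 - 6.0396*r^2 + 5.87*r - 2.1424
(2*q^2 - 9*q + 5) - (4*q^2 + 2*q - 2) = -2*q^2 - 11*q + 7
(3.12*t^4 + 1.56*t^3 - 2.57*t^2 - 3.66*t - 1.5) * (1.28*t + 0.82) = 3.9936*t^5 + 4.5552*t^4 - 2.0104*t^3 - 6.7922*t^2 - 4.9212*t - 1.23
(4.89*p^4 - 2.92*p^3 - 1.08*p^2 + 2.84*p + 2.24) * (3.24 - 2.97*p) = -14.5233*p^5 + 24.516*p^4 - 6.2532*p^3 - 11.934*p^2 + 2.5488*p + 7.2576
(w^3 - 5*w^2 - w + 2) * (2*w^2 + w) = 2*w^5 - 9*w^4 - 7*w^3 + 3*w^2 + 2*w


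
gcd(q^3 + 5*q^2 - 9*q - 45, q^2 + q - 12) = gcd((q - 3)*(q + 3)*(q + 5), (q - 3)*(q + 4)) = q - 3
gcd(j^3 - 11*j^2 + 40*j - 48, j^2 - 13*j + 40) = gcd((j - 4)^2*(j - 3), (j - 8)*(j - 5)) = 1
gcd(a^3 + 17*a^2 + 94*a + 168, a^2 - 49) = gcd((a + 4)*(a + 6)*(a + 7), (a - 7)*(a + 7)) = a + 7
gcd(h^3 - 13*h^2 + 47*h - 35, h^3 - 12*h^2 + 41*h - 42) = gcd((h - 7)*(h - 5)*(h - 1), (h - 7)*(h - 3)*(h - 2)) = h - 7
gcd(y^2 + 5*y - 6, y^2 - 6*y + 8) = 1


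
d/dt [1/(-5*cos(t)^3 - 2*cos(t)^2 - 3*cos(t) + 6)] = (15*sin(t)^2 - 4*cos(t) - 18)*sin(t)/(5*cos(t)^3 + 2*cos(t)^2 + 3*cos(t) - 6)^2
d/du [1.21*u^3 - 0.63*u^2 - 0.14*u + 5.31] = 3.63*u^2 - 1.26*u - 0.14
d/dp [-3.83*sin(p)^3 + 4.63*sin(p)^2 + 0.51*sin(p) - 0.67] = (-11.49*sin(p)^2 + 9.26*sin(p) + 0.51)*cos(p)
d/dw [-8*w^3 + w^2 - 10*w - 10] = -24*w^2 + 2*w - 10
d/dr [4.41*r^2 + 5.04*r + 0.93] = 8.82*r + 5.04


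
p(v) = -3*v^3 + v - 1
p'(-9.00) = -728.00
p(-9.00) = 2177.00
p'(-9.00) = -728.00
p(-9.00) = 2177.00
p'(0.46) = -0.90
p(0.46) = -0.83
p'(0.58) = -2.03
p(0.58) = -1.01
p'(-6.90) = -427.49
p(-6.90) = 977.63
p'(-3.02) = -81.08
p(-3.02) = 78.61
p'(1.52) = -19.79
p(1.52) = -10.02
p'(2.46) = -53.46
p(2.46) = -43.20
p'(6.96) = -434.97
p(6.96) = -1005.50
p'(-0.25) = 0.44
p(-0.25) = -1.20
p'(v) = 1 - 9*v^2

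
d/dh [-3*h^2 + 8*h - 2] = 8 - 6*h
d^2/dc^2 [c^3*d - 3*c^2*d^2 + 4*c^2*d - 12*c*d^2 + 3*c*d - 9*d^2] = 2*d*(3*c - 3*d + 4)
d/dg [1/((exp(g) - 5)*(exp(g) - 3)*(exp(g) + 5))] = (-(exp(g) - 5)*(exp(g) - 3) - (exp(g) - 5)*(exp(g) + 5) - (exp(g) - 3)*(exp(g) + 5))*exp(g)/((exp(g) - 5)^2*(exp(g) - 3)^2*(exp(g) + 5)^2)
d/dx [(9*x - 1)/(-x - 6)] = -55/(x + 6)^2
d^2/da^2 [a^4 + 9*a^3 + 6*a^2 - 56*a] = 12*a^2 + 54*a + 12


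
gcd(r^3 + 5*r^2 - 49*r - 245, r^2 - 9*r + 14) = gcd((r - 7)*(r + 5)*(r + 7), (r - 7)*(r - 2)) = r - 7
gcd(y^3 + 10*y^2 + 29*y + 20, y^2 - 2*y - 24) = y + 4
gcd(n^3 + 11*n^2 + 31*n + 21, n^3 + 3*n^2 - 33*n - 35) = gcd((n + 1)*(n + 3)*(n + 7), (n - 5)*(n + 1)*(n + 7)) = n^2 + 8*n + 7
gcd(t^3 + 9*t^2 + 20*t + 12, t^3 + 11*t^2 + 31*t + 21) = t + 1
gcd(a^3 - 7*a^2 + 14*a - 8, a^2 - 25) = 1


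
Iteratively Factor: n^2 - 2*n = (n)*(n - 2)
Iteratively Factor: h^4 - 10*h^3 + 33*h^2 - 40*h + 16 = (h - 1)*(h^3 - 9*h^2 + 24*h - 16) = (h - 1)^2*(h^2 - 8*h + 16) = (h - 4)*(h - 1)^2*(h - 4)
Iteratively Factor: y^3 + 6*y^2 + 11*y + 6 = (y + 1)*(y^2 + 5*y + 6) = (y + 1)*(y + 3)*(y + 2)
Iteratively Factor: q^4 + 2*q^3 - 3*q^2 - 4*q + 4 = (q - 1)*(q^3 + 3*q^2 - 4) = (q - 1)^2*(q^2 + 4*q + 4) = (q - 1)^2*(q + 2)*(q + 2)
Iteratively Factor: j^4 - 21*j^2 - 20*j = (j)*(j^3 - 21*j - 20) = j*(j - 5)*(j^2 + 5*j + 4) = j*(j - 5)*(j + 1)*(j + 4)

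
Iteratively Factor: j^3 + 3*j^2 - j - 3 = (j + 3)*(j^2 - 1) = (j + 1)*(j + 3)*(j - 1)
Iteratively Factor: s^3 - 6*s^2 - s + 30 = (s - 3)*(s^2 - 3*s - 10) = (s - 3)*(s + 2)*(s - 5)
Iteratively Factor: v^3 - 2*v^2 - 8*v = (v + 2)*(v^2 - 4*v) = (v - 4)*(v + 2)*(v)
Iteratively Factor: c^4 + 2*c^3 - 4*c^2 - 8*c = (c + 2)*(c^3 - 4*c) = c*(c + 2)*(c^2 - 4) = c*(c + 2)^2*(c - 2)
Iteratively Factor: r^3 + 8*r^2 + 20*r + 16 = (r + 2)*(r^2 + 6*r + 8) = (r + 2)*(r + 4)*(r + 2)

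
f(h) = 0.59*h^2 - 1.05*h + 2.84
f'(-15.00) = -18.75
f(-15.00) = 151.34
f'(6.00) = 6.03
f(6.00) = 17.78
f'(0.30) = -0.70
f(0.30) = 2.58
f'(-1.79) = -3.16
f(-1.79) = 6.61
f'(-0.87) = -2.08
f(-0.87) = 4.20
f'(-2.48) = -3.98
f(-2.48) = 9.07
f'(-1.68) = -3.03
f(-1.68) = 6.27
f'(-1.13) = -2.38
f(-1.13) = 4.78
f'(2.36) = 1.73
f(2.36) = 3.65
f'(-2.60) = -4.12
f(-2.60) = 9.56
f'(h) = 1.18*h - 1.05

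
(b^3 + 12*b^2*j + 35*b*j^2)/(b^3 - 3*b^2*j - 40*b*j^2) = (b + 7*j)/(b - 8*j)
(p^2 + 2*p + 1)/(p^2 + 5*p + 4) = (p + 1)/(p + 4)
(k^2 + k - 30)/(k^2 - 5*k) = (k + 6)/k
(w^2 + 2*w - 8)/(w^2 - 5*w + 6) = (w + 4)/(w - 3)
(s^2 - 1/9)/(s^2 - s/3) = (s + 1/3)/s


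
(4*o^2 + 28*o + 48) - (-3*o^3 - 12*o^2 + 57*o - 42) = 3*o^3 + 16*o^2 - 29*o + 90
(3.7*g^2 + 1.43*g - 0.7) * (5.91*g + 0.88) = 21.867*g^3 + 11.7073*g^2 - 2.8786*g - 0.616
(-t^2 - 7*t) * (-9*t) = 9*t^3 + 63*t^2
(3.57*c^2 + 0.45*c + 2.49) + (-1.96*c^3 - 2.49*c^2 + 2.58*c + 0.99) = -1.96*c^3 + 1.08*c^2 + 3.03*c + 3.48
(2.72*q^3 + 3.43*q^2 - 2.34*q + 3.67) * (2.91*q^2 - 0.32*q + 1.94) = 7.9152*q^5 + 9.1109*q^4 - 2.6302*q^3 + 18.0827*q^2 - 5.714*q + 7.1198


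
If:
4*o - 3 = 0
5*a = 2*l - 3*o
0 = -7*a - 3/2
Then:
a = -3/14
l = 33/56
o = 3/4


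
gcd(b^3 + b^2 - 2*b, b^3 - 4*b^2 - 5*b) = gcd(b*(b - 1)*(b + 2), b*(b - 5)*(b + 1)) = b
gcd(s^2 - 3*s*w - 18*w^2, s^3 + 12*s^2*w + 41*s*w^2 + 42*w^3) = s + 3*w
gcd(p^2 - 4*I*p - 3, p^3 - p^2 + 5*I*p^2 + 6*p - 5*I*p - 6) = p - I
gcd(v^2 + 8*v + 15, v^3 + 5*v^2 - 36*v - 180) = v + 5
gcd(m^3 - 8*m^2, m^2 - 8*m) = m^2 - 8*m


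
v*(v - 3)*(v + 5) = v^3 + 2*v^2 - 15*v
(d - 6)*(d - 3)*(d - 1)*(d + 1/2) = d^4 - 19*d^3/2 + 22*d^2 - 9*d/2 - 9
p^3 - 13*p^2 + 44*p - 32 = (p - 8)*(p - 4)*(p - 1)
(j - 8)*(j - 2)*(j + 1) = j^3 - 9*j^2 + 6*j + 16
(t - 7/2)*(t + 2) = t^2 - 3*t/2 - 7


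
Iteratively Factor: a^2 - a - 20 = (a - 5)*(a + 4)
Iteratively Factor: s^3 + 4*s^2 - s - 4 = (s + 4)*(s^2 - 1) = (s + 1)*(s + 4)*(s - 1)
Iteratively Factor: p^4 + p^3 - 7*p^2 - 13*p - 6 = (p - 3)*(p^3 + 4*p^2 + 5*p + 2) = (p - 3)*(p + 1)*(p^2 + 3*p + 2) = (p - 3)*(p + 1)*(p + 2)*(p + 1)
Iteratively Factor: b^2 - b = (b)*(b - 1)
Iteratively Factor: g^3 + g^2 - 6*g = (g - 2)*(g^2 + 3*g) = (g - 2)*(g + 3)*(g)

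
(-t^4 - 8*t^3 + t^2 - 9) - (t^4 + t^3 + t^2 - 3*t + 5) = -2*t^4 - 9*t^3 + 3*t - 14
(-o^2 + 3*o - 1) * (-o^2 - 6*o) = o^4 + 3*o^3 - 17*o^2 + 6*o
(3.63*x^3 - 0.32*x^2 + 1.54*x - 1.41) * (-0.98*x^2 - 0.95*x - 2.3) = -3.5574*x^5 - 3.1349*x^4 - 9.5542*x^3 + 0.6548*x^2 - 2.2025*x + 3.243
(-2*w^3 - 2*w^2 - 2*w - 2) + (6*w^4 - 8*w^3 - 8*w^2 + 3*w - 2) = 6*w^4 - 10*w^3 - 10*w^2 + w - 4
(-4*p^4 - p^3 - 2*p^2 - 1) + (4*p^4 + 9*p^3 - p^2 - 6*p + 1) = 8*p^3 - 3*p^2 - 6*p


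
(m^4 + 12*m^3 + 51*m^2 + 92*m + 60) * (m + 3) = m^5 + 15*m^4 + 87*m^3 + 245*m^2 + 336*m + 180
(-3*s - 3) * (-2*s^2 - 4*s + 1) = 6*s^3 + 18*s^2 + 9*s - 3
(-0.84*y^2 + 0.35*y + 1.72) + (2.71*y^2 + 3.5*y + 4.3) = 1.87*y^2 + 3.85*y + 6.02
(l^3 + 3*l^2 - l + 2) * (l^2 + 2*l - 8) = l^5 + 5*l^4 - 3*l^3 - 24*l^2 + 12*l - 16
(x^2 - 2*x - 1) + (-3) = x^2 - 2*x - 4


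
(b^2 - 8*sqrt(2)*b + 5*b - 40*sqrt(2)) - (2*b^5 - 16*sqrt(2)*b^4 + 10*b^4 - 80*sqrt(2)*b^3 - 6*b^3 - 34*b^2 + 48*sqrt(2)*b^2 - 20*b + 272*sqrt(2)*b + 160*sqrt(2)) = -2*b^5 - 10*b^4 + 16*sqrt(2)*b^4 + 6*b^3 + 80*sqrt(2)*b^3 - 48*sqrt(2)*b^2 + 35*b^2 - 280*sqrt(2)*b + 25*b - 200*sqrt(2)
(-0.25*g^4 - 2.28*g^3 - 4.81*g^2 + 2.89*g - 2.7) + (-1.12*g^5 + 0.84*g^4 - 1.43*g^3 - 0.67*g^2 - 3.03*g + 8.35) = -1.12*g^5 + 0.59*g^4 - 3.71*g^3 - 5.48*g^2 - 0.14*g + 5.65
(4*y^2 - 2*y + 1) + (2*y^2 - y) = 6*y^2 - 3*y + 1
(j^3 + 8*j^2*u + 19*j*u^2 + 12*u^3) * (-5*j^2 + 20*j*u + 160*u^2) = -5*j^5 - 20*j^4*u + 225*j^3*u^2 + 1600*j^2*u^3 + 3280*j*u^4 + 1920*u^5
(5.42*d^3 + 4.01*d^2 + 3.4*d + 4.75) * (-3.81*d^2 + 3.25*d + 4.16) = -20.6502*d^5 + 2.3369*d^4 + 22.6257*d^3 + 9.6341*d^2 + 29.5815*d + 19.76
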